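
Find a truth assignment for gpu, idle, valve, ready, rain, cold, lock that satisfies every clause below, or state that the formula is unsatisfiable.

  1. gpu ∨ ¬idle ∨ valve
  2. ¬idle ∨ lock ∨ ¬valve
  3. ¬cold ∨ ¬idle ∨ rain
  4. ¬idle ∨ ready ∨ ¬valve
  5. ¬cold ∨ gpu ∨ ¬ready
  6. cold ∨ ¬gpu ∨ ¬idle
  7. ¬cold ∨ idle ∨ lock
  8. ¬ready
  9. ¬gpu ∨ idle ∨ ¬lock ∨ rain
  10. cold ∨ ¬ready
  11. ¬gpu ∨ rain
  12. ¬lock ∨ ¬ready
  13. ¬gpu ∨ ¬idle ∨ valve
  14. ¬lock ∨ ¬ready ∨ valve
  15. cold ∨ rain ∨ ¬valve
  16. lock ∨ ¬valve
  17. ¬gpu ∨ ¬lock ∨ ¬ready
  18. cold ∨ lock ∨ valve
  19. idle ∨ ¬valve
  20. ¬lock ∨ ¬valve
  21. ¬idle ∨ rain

Unit clause (¬ready) forces ready = False.
Set gpu = True.
  then (¬gpu ∨ rain) forces rain = True.
Set idle = False.
  then (idle ∨ ¬valve) forces valve = False.
Set cold = False.
  then (cold ∨ lock ∨ valve) forces lock = True.
All clauses satisfied.

gpu: True; idle: False; valve: False; ready: False; rain: True; cold: False; lock: True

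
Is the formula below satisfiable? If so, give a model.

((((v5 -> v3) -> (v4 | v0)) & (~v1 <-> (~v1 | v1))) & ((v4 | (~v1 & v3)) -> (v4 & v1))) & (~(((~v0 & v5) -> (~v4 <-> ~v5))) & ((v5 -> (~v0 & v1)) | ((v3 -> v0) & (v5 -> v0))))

Case v1 = True: the conjunct ~v1 <-> (~v1 | v1) becomes ~True <-> (False | True) = False.
Case v1 = False: the formula simplifies to (((v5 -> v3) -> (v4 | v0)) & ~((v4 | v3))) & (~(((~v0 & v5) -> (~v4 <-> ~v5))) & (~v5 | ((v3 -> v0) & (v5 -> v0)))).
  v5 = True: simplifies to ((v3 -> (v4 | v0)) & ~((v4 | v3))) & (~((~v0 -> v4)) & ((v3 -> v0) & v0)).
    v0 = True: the conjunct ~((~v0 -> v4)) becomes ~((False -> v4)) = False.
    v0 = False: the conjunct v0 is False.
  v5 = False: the conjunct ~(((~v0 & v5) -> (~v4 <-> ~v5))) becomes ~((False -> ~v4)) = False.
Both cases fail — unsatisfiable.

The formula is unsatisfiable.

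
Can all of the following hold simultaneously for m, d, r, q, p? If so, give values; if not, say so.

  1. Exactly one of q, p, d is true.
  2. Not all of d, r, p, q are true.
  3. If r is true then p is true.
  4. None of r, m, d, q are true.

m = False, d = False, r = False, q = False, p = True

  (1) {q, p, d}: 1 true — exactly one ✓
  (2) {d, r, p, q}: 1/4 true — not all ✓
  (3) r=F ⇒ p: vacuous ✓
  (4) {r, m, d, q}: 0 true — none ✓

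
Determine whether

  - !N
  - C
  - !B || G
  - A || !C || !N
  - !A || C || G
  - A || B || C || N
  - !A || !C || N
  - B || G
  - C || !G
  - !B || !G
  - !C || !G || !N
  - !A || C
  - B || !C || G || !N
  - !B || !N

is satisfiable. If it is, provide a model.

Unit clause (!N) forces N = False.
Unit clause (C) forces C = True.
In (!A || !C || N) only !A is left, so A = False.
Try G = False:
  (!B || G) forces B = False.
  clause (B || G) is falsified — backtrack.
So G = True.
  then (!B || !G) forces B = False.
All clauses satisfied.

G=T, N=F, B=F, A=F, C=T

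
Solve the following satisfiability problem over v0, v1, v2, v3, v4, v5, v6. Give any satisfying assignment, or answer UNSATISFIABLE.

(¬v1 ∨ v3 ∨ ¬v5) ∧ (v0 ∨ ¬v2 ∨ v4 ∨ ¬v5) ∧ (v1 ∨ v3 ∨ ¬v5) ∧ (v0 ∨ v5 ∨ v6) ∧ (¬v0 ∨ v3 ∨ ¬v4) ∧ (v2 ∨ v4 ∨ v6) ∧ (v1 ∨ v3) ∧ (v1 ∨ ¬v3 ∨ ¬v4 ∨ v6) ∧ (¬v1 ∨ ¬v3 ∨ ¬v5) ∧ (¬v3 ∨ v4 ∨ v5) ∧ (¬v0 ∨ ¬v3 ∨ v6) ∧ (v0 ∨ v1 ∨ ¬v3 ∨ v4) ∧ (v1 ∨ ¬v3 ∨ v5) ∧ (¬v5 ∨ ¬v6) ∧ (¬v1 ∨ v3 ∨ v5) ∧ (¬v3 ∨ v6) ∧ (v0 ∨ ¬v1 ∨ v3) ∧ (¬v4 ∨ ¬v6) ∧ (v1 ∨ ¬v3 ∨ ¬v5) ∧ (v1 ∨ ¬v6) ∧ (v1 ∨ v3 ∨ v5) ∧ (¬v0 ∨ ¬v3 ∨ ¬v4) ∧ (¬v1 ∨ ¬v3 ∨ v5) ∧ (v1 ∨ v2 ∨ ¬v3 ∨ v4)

Case v3 = True:
  (¬v3 ∨ v6) forces v6 = True.
  (¬v5 ∨ ¬v6) forces v5 = False.
  (¬v3 ∨ v4 ∨ v5) forces v4 = True.
  Clause (¬v4 ∨ ¬v6) is falsified — contradiction.
Case v3 = False:
  (v1 ∨ v3) forces v1 = True.
  (¬v1 ∨ v3 ∨ ¬v5) forces v5 = False.
  Clause (¬v1 ∨ v3 ∨ v5) is falsified — contradiction.
Both cases fail, so the formula is unsatisfiable.

Unsatisfiable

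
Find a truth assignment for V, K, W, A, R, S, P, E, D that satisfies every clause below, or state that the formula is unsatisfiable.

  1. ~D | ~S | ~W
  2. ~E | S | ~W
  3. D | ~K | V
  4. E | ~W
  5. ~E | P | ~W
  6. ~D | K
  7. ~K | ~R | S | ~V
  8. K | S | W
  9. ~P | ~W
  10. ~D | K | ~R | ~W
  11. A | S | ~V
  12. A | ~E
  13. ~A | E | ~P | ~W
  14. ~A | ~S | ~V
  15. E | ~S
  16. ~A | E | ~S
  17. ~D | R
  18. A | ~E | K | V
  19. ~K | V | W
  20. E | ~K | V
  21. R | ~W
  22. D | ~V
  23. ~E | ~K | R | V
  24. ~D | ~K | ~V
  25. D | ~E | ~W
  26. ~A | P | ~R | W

V: False, K: False, W: False, A: True, R: False, S: True, P: True, E: True, D: False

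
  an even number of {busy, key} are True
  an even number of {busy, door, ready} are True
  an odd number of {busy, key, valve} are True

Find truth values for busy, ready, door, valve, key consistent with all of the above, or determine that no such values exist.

busy = False, ready = False, door = False, valve = True, key = False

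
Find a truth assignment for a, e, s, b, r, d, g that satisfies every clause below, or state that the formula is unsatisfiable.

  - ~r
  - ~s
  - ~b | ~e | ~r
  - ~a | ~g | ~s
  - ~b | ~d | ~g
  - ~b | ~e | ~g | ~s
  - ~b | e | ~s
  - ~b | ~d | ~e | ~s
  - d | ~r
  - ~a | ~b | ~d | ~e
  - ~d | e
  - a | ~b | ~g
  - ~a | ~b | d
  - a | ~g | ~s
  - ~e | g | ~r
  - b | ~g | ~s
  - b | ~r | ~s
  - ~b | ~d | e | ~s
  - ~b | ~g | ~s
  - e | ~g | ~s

Unit clause (~r) forces r = False.
Unit clause (~s) forces s = False.
Set a = True.
Set e = True.
Set b = False.
Set d = False.
Set g = False.
All clauses satisfied.

a = True, e = True, s = False, b = False, r = False, d = False, g = False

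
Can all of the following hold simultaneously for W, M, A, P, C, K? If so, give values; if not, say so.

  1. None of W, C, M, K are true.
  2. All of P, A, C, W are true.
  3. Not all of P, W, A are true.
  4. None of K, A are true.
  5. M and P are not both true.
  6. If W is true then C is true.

Unsatisfiable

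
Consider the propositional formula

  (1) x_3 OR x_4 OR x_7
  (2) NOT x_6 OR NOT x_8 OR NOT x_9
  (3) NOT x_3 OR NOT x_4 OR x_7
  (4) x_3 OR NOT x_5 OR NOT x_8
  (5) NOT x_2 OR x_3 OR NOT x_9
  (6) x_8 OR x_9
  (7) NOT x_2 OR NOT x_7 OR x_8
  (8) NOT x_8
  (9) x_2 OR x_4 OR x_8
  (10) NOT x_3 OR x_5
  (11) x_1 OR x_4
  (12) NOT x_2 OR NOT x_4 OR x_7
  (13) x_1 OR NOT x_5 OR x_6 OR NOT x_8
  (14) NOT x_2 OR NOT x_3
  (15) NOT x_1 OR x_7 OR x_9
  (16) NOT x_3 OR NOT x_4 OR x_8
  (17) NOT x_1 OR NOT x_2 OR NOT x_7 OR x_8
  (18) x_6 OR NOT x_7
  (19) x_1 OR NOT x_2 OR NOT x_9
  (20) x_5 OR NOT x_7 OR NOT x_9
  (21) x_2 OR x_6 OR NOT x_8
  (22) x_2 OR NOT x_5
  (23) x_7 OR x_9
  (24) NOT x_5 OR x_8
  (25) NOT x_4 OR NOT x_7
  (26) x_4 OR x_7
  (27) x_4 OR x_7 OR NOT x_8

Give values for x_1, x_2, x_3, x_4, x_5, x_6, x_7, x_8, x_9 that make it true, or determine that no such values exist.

x_1: True; x_2: False; x_3: False; x_4: True; x_5: False; x_6: False; x_7: False; x_8: False; x_9: True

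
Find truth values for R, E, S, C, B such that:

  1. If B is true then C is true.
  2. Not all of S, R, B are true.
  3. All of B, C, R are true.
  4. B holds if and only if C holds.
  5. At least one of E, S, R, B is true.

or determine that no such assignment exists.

R = True, E = True, S = False, C = True, B = True

  (1) B=T ⇒ C: T ✓
  (2) {S, R, B}: 2/3 true — not all ✓
  (3) {B, C, R}: all 3 true ✓
  (4) B=T, C=T — same ✓
  (5) {E, S, R, B}: 3 true — at least one ✓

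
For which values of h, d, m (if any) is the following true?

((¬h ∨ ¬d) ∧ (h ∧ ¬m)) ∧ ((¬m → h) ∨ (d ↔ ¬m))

h = True; d = False; m = False

  (¬h ∨ ¬d) ∧ (h ∧ ¬m) = True
    ¬h ∨ ¬d = True
      ¬h = False
      ¬d = True
    h ∧ ¬m = True
      ¬m = True
  (¬m → h) ∨ (d ↔ ¬m) = True
    ¬m → h = True
      ¬m = True
    d ↔ ¬m = False
      ¬m = True
Both conjuncts True, so the formula holds.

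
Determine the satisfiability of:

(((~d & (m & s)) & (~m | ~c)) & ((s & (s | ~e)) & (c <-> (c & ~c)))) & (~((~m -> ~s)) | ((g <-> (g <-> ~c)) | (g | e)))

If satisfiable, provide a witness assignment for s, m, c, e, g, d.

s: True; m: True; c: False; e: True; g: True; d: False

  ((~d & (m & s)) & (~m | ~c)) & ((s & (s | ~e)) & (c <-> (c & ~c))) = True
    (~d & (m & s)) & (~m | ~c) = True
      ~d & (m & s) = True
        ~d = True
        m & s = True
      ~m | ~c = True
        ~m = False
        ~c = True
    (s & (s | ~e)) & (c <-> (c & ~c)) = True
      s & (s | ~e) = True
        s | ~e = True
          ~e = False
      c <-> (c & ~c) = True
        c & ~c = False
          ~c = True
  ~((~m -> ~s)) | ((g <-> (g <-> ~c)) | (g | e)) = True
    ~((~m -> ~s)) = False
      ~m -> ~s = True
        ~m = False
        ~s = False
    (g <-> (g <-> ~c)) | (g | e) = True
      g <-> (g <-> ~c) = True
        g <-> ~c = True
          ~c = True
      g | e = True
Both conjuncts True, so the formula holds.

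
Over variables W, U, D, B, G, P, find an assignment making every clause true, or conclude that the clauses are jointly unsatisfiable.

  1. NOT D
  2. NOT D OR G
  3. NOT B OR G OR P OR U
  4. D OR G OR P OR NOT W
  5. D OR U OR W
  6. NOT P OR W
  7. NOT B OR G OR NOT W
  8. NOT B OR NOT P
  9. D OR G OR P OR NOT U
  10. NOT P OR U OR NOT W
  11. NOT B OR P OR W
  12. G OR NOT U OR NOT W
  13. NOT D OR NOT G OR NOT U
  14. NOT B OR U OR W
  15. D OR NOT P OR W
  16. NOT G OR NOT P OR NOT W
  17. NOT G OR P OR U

W = False, U = True, D = False, B = False, G = True, P = False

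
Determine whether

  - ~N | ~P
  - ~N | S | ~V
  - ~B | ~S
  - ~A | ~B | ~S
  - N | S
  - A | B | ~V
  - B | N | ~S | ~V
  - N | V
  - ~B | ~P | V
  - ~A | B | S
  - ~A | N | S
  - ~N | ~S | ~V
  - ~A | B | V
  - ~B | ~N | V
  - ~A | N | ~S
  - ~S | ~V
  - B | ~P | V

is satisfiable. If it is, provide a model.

B: False, A: False, P: False, S: True, N: True, V: False

Set B = False.
Try A = True:
  (~A | B | S) forces S = True.
  (~A | B | V) forces V = True.
  clause (~S | ~V) is falsified — backtrack.
So A = False.
  then (A | B | ~V) forces V = False.
  then (N | V) forces N = True.
  then (B | ~P | V) forces P = False.
Set S = True.
All clauses satisfied.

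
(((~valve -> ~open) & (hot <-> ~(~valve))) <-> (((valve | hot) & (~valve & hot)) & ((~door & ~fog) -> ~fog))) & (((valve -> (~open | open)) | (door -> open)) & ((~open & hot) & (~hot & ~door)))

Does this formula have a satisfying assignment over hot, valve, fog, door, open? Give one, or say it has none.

Unsatisfiable — no assignment works.

Case hot = True: the conjunct ~hot is False.
Case hot = False: the conjunct hot is False.
Both cases fail — unsatisfiable.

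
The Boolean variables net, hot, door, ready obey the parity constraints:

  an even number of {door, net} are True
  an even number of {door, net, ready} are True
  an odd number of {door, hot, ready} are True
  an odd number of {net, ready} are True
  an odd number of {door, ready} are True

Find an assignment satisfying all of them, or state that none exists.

net = True, hot = False, door = True, ready = False

{door, net}: 2 true → even ✓
{door, net, ready}: 2 true → even ✓
{door, hot, ready}: 1 true → odd ✓
{net, ready}: 1 true → odd ✓
{door, ready}: 1 true → odd ✓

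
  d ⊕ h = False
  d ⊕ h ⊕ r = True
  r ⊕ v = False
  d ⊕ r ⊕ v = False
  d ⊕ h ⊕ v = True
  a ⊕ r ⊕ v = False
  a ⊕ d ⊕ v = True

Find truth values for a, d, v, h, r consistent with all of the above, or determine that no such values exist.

a = False; d = False; v = True; h = False; r = True

d ⊕ h = F ⊕ F = False ✓
d ⊕ h ⊕ r = F ⊕ F ⊕ T = True ✓
r ⊕ v = T ⊕ T = False ✓
d ⊕ r ⊕ v = F ⊕ T ⊕ T = False ✓
d ⊕ h ⊕ v = F ⊕ F ⊕ T = True ✓
a ⊕ r ⊕ v = F ⊕ T ⊕ T = False ✓
a ⊕ d ⊕ v = F ⊕ F ⊕ T = True ✓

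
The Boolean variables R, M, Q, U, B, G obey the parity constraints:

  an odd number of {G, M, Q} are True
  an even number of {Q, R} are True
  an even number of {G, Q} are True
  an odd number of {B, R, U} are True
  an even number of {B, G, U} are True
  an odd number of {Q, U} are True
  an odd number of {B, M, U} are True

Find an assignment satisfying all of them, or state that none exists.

UNSATISFIABLE

Adding constraints 2, 3, 4, 5 mod 2: every variable appears an even number of times on the left, so the left side is 0.
But the right sides sum to 1 (mod 2). 0 ≠ 1 — the system is inconsistent.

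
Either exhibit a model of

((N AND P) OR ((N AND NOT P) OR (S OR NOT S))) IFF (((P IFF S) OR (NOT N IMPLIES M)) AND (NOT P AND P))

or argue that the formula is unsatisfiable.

Case P = True: the formula simplifies to NOT ((N OR (S OR NOT S))).
  S = True: this becomes NOT ((N OR True)) = False.
  S = False: this becomes NOT ((N OR True)) = False.
Case P = False: the formula simplifies to NOT ((N OR (S OR NOT S))).
  S = True: this becomes NOT ((N OR True)) = False.
  S = False: this becomes NOT ((N OR True)) = False.
Both cases fail — unsatisfiable.

UNSATISFIABLE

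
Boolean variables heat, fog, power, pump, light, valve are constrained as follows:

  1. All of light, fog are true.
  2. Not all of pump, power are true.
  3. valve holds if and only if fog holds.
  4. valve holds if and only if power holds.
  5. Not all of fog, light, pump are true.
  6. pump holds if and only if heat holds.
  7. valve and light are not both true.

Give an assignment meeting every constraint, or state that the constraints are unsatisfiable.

Unsatisfiable

Case light = True:
  (1) forces fog = True.
  (3) with fog=T forces valve = True.
  Constraint (7) is violated (valve=T, light=T) — contradiction.
Case light = False:
  Constraint (1) is violated (light=F) — contradiction.
Both cases fail — unsatisfiable.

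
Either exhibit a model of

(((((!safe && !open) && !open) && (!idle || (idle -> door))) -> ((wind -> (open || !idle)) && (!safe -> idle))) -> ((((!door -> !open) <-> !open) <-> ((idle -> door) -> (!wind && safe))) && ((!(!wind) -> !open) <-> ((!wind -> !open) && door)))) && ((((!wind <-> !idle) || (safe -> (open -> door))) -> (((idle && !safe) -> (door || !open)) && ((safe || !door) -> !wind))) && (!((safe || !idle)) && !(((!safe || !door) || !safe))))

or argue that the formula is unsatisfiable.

No satisfying assignment exists.

Case safe = True: the conjunct !((safe || !idle)) becomes !((True || !idle)) = False.
Case safe = False: the conjunct !(((!safe || !door) || !safe)) becomes !((True || True)) = False.
Both cases fail — unsatisfiable.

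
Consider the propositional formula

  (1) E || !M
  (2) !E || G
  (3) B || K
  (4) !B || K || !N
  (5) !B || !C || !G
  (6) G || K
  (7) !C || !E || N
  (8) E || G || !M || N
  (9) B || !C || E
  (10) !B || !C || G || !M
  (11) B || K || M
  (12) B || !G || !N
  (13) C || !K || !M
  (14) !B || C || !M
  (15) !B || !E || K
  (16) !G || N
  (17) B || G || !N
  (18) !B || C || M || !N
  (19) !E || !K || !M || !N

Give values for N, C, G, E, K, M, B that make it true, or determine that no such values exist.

N = False; C = True; G = False; E = False; K = True; M = False; B = True

Set N = False.
  then (!G || N) forces G = False.
  then (!E || G) forces E = False.
  then (G || K) forces K = True.
  then (E || G || !M || N) forces M = False.
Set C = True.
  then (B || !C || E) forces B = True.
All clauses satisfied.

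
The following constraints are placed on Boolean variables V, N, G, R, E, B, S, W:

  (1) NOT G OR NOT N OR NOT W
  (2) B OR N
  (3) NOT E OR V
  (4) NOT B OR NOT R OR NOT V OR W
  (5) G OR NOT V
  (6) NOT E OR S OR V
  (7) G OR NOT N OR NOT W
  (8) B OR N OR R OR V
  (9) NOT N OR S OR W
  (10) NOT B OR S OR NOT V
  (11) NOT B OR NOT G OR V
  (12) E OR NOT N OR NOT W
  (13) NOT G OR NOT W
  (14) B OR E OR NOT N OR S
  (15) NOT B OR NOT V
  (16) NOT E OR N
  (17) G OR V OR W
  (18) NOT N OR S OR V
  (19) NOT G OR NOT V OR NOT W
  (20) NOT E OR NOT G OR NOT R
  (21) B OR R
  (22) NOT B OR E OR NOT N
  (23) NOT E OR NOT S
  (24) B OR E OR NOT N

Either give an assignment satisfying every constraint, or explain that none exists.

Set V = False.
  then (NOT E OR V) forces E = False.
Set N = False.
  then (B OR N) forces B = True.
  then (NOT B OR NOT G OR V) forces G = False.
  then (G OR V OR W) forces W = True.
Set R = False.
Set S = True.
All clauses satisfied.

V = False; N = False; G = False; R = False; E = False; B = True; S = True; W = True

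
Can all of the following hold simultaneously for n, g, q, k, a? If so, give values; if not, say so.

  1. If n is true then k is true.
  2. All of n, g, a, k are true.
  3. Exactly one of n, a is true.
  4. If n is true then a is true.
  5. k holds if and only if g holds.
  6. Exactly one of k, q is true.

The formula is unsatisfiable.

Case a = True:
  (2) forces n = True.
  Constraint (3) is violated (n=T, a=T) — contradiction.
Case a = False:
  Constraint (2) is violated (a=F) — contradiction.
Both cases fail — unsatisfiable.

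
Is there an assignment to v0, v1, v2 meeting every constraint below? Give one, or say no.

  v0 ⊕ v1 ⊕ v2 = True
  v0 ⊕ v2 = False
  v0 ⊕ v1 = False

v0: True; v1: True; v2: True

v0 ⊕ v1 ⊕ v2 = T ⊕ T ⊕ T = True ✓
v0 ⊕ v2 = T ⊕ T = False ✓
v0 ⊕ v1 = T ⊕ T = False ✓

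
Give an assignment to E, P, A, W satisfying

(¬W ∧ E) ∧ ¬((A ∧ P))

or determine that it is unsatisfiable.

E=T, P=F, A=F, W=F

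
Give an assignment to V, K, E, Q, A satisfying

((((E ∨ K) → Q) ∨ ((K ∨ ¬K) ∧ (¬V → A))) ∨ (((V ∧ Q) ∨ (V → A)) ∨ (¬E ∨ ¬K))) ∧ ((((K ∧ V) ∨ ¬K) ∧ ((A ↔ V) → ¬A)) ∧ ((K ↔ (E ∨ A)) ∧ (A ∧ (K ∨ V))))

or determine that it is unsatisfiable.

UNSATISFIABLE

Case A = True: the formula simplifies to (((K ∧ V) ∨ ¬K) ∧ ¬V) ∧ (K ∧ (K ∨ V)).
  K = True: simplifies to V ∧ ¬V.
    V = True: the conjunct ¬V is False.
    V = False: the conjunct V is False.
  K = False: the conjunct K is False.
Case A = False: the conjunct A is False.
Both cases fail — unsatisfiable.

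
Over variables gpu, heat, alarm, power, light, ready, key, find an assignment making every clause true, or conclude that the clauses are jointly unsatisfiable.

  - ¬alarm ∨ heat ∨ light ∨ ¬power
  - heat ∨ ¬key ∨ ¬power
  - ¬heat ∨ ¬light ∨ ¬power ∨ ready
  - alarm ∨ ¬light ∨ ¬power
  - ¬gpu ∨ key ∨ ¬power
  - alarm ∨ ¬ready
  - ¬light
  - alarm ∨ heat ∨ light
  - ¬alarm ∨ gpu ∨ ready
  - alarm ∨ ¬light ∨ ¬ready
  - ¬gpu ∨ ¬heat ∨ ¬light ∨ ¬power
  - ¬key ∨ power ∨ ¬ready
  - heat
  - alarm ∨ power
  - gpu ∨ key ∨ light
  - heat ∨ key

gpu = True; heat = True; alarm = True; power = False; light = False; ready = True; key = False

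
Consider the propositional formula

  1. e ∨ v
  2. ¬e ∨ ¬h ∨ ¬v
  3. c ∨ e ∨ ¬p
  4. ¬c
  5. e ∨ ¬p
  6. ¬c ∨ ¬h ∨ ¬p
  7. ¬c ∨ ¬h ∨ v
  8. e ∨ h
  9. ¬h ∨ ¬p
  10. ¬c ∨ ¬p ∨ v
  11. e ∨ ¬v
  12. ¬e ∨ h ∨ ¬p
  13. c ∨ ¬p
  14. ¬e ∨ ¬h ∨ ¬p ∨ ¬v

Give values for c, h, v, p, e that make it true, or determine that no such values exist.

Unit clause (¬c) forces c = False.
In (c ∨ ¬p) only ¬p is left, so p = False.
Set h = False.
  then (e ∨ h) forces e = True.
Set v = True.
All clauses satisfied.

c = False, h = False, v = True, p = False, e = True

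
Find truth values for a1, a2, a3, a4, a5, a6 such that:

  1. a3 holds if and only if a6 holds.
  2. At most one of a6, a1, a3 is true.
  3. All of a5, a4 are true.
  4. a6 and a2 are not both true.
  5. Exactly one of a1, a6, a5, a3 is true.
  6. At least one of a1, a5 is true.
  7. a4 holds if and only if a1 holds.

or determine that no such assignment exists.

Case a4 = True:
  (3) forces a5 = True.
  (5) with a5=T forces a1 = False.
  Constraint (7) is violated (a4=T, a1=F) — contradiction.
Case a4 = False:
  Constraint (3) is violated (a4=F) — contradiction.
Both cases fail — unsatisfiable.

Unsatisfiable — no assignment works.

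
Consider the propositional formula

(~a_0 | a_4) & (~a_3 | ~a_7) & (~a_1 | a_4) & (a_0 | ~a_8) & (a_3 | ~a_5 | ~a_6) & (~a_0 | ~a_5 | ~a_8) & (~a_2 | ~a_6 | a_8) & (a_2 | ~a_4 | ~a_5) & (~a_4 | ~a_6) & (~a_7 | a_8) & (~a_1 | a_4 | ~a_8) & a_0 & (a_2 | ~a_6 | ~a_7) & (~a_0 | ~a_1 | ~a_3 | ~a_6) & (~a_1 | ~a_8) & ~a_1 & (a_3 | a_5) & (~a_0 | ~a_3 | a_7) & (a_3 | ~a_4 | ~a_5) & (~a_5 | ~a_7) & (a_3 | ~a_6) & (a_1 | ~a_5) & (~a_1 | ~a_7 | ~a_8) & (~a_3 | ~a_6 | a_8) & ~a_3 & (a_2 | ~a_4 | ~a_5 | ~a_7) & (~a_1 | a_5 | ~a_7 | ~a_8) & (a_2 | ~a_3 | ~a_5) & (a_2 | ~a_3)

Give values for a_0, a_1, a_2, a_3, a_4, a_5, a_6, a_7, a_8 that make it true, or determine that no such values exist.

The formula is unsatisfiable.

Case a_0 = True:
  (~a_0 | a_4) forces a_4 = True.
  (~a_4 | ~a_6) forces a_6 = False.
  (~a_1) forces a_1 = False.
  (a_1 | ~a_5) forces a_5 = False.
  (a_3 | a_5) forces a_3 = True.
  Clause (~a_3) is falsified — contradiction.
Case a_0 = False:
  Clause (a_0) is falsified — contradiction.
Both cases fail, so the formula is unsatisfiable.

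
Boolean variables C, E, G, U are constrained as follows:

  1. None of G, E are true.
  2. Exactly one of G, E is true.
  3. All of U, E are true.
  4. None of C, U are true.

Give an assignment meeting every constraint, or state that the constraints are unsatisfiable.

Case E = True:
  Constraint (1) is violated (E=T) — contradiction.
Case E = False:
  Constraint (3) is violated (E=F) — contradiction.
Both cases fail — unsatisfiable.

No satisfying assignment exists.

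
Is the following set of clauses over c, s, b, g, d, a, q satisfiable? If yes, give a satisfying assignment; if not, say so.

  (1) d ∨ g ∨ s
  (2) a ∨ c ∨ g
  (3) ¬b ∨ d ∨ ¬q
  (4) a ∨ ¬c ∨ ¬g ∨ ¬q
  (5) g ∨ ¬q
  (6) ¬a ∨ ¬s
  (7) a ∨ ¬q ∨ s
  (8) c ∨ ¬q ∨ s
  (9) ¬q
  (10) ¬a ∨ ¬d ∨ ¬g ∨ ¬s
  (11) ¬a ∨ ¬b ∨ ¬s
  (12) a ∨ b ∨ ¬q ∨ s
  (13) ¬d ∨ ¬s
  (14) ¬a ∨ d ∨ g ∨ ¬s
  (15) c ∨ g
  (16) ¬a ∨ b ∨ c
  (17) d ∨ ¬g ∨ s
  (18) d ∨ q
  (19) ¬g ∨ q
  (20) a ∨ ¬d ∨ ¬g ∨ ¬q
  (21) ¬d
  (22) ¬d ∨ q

UNSATISFIABLE

Case d = True:
  Clause (¬d) is falsified — contradiction.
Case d = False:
  (¬q) forces q = False.
  Clause (d ∨ q) is falsified — contradiction.
Both cases fail, so the formula is unsatisfiable.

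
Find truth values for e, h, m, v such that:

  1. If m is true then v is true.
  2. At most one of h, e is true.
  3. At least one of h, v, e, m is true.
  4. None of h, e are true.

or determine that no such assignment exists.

e=F, h=F, m=F, v=T

  (1) m=F ⇒ v: vacuous ✓
  (2) {h, e}: 0 true — at most one ✓
  (3) {h, v, e, m}: 1 true — at least one ✓
  (4) {h, e}: 0 true — none ✓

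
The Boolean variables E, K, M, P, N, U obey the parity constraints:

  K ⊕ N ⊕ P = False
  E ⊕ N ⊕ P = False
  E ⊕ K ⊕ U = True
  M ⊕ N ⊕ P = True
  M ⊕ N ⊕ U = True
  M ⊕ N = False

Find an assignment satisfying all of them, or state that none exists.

E: False, K: False, M: True, P: True, N: True, U: True

K ⊕ N ⊕ P = F ⊕ T ⊕ T = False ✓
E ⊕ N ⊕ P = F ⊕ T ⊕ T = False ✓
E ⊕ K ⊕ U = F ⊕ F ⊕ T = True ✓
M ⊕ N ⊕ P = T ⊕ T ⊕ T = True ✓
M ⊕ N ⊕ U = T ⊕ T ⊕ T = True ✓
M ⊕ N = T ⊕ T = False ✓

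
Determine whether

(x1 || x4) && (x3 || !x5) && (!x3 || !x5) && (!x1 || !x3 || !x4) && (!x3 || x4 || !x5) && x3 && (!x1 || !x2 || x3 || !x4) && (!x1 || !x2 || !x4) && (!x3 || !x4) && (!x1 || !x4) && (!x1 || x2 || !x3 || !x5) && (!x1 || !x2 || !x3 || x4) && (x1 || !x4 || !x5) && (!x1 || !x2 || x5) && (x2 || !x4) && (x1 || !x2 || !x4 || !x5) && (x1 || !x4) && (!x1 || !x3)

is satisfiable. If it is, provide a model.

Case x1 = True:
  (x3) forces x3 = True.
  Clause (!x1 || !x3) is falsified — contradiction.
Case x1 = False:
  (x1 || x4) forces x4 = True.
  Clause (x1 || !x4) is falsified — contradiction.
Both cases fail, so the formula is unsatisfiable.

Unsatisfiable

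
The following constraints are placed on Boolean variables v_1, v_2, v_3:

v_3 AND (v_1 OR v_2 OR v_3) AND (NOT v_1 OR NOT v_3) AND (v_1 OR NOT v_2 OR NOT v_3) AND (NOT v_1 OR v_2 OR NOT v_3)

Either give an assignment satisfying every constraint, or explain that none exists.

Unit clause (v_3) forces v_3 = True.
In (NOT v_1 OR NOT v_3) only NOT v_1 is left, so v_1 = False.
In (v_1 OR NOT v_2 OR NOT v_3) only NOT v_2 is left, so v_2 = False.
Check each clause:
  (v_3): v_3 holds.
  (v_1 OR v_2 OR v_3): v_3 holds.
  (NOT v_1 OR NOT v_3): NOT v_1 holds.
  (v_1 OR NOT v_2 OR NOT v_3): NOT v_2 holds.
  (NOT v_1 OR v_2 OR NOT v_3): NOT v_1 holds.
All clauses satisfied.

v_1: False, v_2: False, v_3: True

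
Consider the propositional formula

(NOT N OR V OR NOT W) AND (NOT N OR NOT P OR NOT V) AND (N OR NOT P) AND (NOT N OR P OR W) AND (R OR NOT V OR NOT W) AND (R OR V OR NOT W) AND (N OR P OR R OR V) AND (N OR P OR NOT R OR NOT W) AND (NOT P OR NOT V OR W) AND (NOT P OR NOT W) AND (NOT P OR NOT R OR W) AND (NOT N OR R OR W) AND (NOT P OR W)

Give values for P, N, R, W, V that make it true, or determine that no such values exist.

P: False, N: False, R: True, W: False, V: False

Try P = True:
  (N OR NOT P) forces N = True.
  (NOT N OR NOT P OR NOT V) forces V = False.
  (NOT N OR V OR NOT W) forces W = False.
  clause (NOT P OR W) is falsified — backtrack.
So P = False.
Set N = False.
Set R = True.
  then (N OR P OR NOT R OR NOT W) forces W = False.
Set V = False.
All clauses satisfied.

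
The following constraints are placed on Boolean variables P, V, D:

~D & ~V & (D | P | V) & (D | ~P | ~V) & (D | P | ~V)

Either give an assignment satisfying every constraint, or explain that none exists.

P: True; V: False; D: False

Unit clause (~D) forces D = False.
Unit clause (~V) forces V = False.
In (D | P | V) only P is left, so P = True.
Check each clause:
  (~D): ~D holds.
  (~V): ~V holds.
  (D | P | V): P holds.
  (D | ~P | ~V): ~V holds.
  (D | P | ~V): P holds.
All clauses satisfied.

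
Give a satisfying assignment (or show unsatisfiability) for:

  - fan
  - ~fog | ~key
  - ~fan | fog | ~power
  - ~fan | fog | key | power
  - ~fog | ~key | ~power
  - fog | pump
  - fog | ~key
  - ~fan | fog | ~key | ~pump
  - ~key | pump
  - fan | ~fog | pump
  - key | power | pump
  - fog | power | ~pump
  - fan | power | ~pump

key=F, pump=F, fan=T, power=T, fog=T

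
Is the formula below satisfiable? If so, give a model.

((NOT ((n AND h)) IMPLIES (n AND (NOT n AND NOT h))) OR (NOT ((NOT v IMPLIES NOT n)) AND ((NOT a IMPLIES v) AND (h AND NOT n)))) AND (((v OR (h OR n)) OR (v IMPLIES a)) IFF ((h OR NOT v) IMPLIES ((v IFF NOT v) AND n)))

UNSATISFIABLE

Case n = True: the formula simplifies to h AND ((h OR NOT v) IMPLIES (v IFF NOT v)).
  h = True: simplifies to v IFF NOT v.
    v = True: this becomes True IFF NOT True = False.
    v = False: this becomes False IFF NOT False = False.
  h = False: the conjunct h is False.
Case n = False: the conjunct (NOT ((n AND h)) IMPLIES (n AND (NOT n AND NOT h))) OR (NOT ((NOT v IMPLIES NOT n)) AND ((NOT a IMPLIES v) AND (h AND NOT n))) becomes (True IMPLIES False) OR (False AND ((NOT a IMPLIES v) AND h)) = False.
Both cases fail — unsatisfiable.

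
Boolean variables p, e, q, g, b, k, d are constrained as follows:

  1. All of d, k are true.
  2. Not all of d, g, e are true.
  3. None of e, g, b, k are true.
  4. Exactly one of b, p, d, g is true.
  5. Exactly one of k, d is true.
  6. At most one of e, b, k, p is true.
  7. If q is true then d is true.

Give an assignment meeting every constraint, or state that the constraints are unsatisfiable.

Case k = True:
  Constraint (3) is violated (k=T) — contradiction.
Case k = False:
  Constraint (1) is violated (k=F) — contradiction.
Both cases fail — unsatisfiable.

The formula is unsatisfiable.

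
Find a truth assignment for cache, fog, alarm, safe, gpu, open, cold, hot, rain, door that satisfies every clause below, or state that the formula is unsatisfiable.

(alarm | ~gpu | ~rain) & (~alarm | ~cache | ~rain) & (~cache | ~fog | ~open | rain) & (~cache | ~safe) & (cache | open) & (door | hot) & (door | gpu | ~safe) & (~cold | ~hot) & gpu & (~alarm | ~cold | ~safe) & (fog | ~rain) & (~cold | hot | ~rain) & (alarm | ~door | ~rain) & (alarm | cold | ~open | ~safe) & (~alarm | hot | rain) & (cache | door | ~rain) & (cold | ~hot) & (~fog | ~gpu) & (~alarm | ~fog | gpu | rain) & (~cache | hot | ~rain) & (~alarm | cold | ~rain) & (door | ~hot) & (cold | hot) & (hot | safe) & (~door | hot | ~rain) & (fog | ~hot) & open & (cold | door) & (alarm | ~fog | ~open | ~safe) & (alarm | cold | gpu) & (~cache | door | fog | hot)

Unit clause (gpu) forces gpu = True.
In (~fog | ~gpu) only ~fog is left, so fog = False.
In (fog | ~hot) only ~hot is left, so hot = False.
Unit clause (open) forces open = True.
In (door | hot) only door is left, so door = True.
In (fog | ~rain) only ~rain is left, so rain = False.
In (~alarm | hot | rain) only ~alarm is left, so alarm = False.
In (cold | hot) only cold is left, so cold = True.
In (hot | safe) only safe is left, so safe = True.
In (~cache | ~safe) only ~cache is left, so cache = False.
All clauses satisfied.

cache = False, fog = False, alarm = False, safe = True, gpu = True, open = True, cold = True, hot = False, rain = False, door = True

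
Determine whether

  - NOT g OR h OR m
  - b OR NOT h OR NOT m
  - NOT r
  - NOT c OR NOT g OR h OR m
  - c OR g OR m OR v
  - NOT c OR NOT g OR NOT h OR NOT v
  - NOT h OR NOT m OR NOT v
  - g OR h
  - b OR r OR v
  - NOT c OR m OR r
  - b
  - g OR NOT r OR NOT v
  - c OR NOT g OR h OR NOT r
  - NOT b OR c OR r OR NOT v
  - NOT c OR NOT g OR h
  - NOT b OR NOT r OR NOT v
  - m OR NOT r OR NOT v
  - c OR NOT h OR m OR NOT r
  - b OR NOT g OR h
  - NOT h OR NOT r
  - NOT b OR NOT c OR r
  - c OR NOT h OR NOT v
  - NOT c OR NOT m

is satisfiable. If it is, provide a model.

b = True, g = True, m = False, h = True, c = False, v = False, r = False

Unit clause (NOT r) forces r = False.
Unit clause (b) forces b = True.
In (NOT b OR NOT c OR r) only NOT c is left, so c = False.
In (NOT b OR c OR r OR NOT v) only NOT v is left, so v = False.
Set g = True.
Set m = False.
  then (NOT g OR h OR m) forces h = True.
All clauses satisfied.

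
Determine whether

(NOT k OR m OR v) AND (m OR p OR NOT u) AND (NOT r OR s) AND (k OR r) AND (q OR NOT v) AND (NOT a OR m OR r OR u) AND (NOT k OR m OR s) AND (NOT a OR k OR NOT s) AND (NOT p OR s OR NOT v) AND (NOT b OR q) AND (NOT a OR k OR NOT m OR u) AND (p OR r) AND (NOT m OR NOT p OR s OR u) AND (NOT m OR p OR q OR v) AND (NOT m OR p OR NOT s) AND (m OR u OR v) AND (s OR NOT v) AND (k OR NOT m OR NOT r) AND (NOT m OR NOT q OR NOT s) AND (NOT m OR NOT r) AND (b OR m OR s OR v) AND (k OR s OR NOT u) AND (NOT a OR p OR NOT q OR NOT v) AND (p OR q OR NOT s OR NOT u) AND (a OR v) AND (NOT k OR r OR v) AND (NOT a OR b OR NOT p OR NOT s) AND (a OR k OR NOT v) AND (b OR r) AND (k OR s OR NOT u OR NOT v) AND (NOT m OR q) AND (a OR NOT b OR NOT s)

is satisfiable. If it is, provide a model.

a=T; q=T; v=T; p=T; k=T; s=T; m=F; r=T; b=T; u=F

Set a = True.
Set q = True.
Set v = True.
  then (s OR NOT v) forces s = True.
  then (NOT m OR NOT q OR NOT s) forces m = False.
  then (NOT a OR p OR NOT q OR NOT v) forces p = True.
  then (NOT a OR b OR NOT p OR NOT s) forces b = True.
  then (NOT a OR k OR NOT s) forces k = True.
Set r = True.
Set u = False.
All clauses satisfied.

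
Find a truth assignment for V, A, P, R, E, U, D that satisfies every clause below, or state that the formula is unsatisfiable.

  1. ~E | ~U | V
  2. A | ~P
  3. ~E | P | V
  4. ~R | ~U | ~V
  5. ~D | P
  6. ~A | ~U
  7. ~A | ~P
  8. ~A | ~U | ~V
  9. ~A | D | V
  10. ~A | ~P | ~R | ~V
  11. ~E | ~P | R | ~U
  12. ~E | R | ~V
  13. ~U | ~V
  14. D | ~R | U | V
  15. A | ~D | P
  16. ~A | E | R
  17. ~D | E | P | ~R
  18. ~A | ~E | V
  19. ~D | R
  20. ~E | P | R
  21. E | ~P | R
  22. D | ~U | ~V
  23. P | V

Set V = True.
  then (~U | ~V) forces U = False.
Set A = False.
  then (A | ~P) forces P = False.
  then (~D | P) forces D = False.
Set R = False.
  then (~E | R | ~V) forces E = False.
All clauses satisfied.

V=T, A=F, P=F, R=F, E=F, U=F, D=F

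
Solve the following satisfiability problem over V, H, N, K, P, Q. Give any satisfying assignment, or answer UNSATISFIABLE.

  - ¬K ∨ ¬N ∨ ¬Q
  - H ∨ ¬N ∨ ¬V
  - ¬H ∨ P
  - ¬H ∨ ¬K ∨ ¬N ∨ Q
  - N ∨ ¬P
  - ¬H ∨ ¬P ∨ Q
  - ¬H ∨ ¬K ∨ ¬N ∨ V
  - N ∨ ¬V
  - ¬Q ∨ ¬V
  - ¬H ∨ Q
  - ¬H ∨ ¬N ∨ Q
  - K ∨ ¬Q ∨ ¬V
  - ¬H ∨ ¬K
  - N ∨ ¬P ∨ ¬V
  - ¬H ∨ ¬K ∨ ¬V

V = False, H = False, N = True, K = True, P = True, Q = False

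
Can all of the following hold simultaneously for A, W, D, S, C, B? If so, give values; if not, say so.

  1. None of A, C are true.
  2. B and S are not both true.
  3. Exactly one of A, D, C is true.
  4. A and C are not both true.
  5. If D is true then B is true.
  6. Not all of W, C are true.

A: False, W: True, D: True, S: False, C: False, B: True

  (1) {A, C}: 0 true — none ✓
  (2) B=T, S=F — not both ✓
  (3) {A, D, C}: 1 true — exactly one ✓
  (4) A=F, C=F — not both ✓
  (5) D=T ⇒ B: T ✓
  (6) {W, C}: 1/2 true — not all ✓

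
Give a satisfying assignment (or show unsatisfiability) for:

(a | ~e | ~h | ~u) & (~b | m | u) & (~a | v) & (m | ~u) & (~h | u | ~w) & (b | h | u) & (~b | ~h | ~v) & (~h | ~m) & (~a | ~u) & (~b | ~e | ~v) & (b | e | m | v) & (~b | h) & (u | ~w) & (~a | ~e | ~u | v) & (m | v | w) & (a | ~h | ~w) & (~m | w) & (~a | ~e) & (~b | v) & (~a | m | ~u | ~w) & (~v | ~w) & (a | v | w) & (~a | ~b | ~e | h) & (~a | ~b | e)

h=F, e=T, w=T, v=F, u=T, b=F, m=T, a=F

Set h = False.
  then (~b | h) forces b = False.
  then (b | h | u) forces u = True.
  then (~a | ~u) forces a = False.
  then (m | ~u) forces m = True.
  then (~m | w) forces w = True.
  then (~v | ~w) forces v = False.
Set e = True.
All clauses satisfied.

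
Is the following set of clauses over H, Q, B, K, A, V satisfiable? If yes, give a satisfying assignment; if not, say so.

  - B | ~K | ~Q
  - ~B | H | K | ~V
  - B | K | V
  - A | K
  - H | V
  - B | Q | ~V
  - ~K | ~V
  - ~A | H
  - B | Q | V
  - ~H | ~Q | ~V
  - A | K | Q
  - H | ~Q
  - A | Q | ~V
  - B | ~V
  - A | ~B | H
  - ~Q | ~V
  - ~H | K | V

Try H = False:
  (H | V) forces V = True.
  (~K | ~V) forces K = False.
  (~B | H | K | ~V) forces B = False.
  clause (B | ~V) is falsified — backtrack.
So H = True.
Set Q = True.
  then (~H | ~Q | ~V) forces V = False.
  then (~H | K | V) forces K = True.
  then (B | ~K | ~Q) forces B = True.
Set A = False.
All clauses satisfied.

H = True, Q = True, B = True, K = True, A = False, V = False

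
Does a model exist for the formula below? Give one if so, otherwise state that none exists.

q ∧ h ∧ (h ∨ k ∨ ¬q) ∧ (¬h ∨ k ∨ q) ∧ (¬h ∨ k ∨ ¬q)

Unit clause (q) forces q = True.
Unit clause (h) forces h = True.
In (¬h ∨ k ∨ ¬q) only k is left, so k = True.
Check each clause:
  (q): q holds.
  (h): h holds.
  (h ∨ k ∨ ¬q): h holds.
  (¬h ∨ k ∨ q): k holds.
  (¬h ∨ k ∨ ¬q): k holds.
All clauses satisfied.

k: True; q: True; h: True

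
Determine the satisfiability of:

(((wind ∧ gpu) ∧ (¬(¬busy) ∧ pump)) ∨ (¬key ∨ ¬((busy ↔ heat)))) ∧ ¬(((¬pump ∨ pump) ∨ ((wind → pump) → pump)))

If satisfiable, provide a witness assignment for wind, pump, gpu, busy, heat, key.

UNSATISFIABLE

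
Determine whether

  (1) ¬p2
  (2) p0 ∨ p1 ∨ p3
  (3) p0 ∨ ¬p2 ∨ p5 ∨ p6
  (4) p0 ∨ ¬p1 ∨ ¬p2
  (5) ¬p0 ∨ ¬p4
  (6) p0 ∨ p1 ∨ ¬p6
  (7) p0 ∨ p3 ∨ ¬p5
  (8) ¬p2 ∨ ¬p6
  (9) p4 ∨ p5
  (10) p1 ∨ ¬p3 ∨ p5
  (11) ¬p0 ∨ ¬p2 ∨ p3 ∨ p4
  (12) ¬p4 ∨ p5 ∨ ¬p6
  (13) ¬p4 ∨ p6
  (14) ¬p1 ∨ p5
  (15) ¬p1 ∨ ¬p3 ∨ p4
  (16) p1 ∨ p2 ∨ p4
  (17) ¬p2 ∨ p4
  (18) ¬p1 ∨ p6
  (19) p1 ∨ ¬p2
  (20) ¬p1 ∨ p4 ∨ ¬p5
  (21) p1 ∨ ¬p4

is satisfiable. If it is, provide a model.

p0: False; p1: True; p2: False; p3: True; p4: True; p5: True; p6: True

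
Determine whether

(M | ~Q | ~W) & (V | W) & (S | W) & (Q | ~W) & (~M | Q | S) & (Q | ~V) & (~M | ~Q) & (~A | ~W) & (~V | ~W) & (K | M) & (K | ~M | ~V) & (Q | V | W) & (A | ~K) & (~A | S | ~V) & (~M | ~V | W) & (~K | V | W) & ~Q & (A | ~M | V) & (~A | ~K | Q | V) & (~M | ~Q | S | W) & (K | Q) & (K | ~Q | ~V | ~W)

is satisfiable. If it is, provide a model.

The formula is unsatisfiable.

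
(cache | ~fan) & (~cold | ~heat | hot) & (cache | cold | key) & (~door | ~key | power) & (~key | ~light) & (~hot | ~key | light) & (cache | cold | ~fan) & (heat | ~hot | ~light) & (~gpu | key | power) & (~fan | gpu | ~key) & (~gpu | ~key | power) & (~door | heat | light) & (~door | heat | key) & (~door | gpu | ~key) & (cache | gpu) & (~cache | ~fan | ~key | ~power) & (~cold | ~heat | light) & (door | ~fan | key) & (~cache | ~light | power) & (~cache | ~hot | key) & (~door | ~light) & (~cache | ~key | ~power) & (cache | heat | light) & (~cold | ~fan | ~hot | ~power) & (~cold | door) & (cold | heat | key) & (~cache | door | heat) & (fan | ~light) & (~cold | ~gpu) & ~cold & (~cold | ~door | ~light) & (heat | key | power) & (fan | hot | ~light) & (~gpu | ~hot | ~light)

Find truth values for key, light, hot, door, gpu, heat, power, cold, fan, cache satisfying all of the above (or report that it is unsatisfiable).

Unit clause (~cold) forces cold = False.
Set key = True.
  then (~key | ~light) forces light = False.
  then (~hot | ~key | light) forces hot = False.
Set door = True.
  then (~door | ~key | power) forces power = True.
  then (~door | heat | light) forces heat = True.
  then (~door | gpu | ~key) forces gpu = True.
  then (~cache | ~key | ~power) forces cache = False.
  then (cache | ~fan) forces fan = False.
All clauses satisfied.

key = True; light = False; hot = False; door = True; gpu = True; heat = True; power = True; cold = False; fan = False; cache = False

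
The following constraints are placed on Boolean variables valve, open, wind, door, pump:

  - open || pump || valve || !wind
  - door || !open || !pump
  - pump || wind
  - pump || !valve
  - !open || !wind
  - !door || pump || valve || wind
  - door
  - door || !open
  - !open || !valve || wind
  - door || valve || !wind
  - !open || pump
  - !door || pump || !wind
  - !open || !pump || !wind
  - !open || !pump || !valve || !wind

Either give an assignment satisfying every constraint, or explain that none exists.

Unit clause (door) forces door = True.
Set valve = False.
Set open = True.
  then (!open || !wind) forces wind = False.
  then (!door || pump || valve || wind) forces pump = True.
All clauses satisfied.

valve = False, open = True, wind = False, door = True, pump = True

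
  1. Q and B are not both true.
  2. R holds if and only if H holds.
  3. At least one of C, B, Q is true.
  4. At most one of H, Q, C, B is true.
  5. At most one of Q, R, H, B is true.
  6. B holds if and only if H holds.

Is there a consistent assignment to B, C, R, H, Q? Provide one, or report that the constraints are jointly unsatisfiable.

B=F, C=F, R=F, H=F, Q=T

  (1) Q=T, B=F — not both ✓
  (2) R=F, H=F — same ✓
  (3) {C, B, Q}: 1 true — at least one ✓
  (4) {H, Q, C, B}: 1 true — at most one ✓
  (5) {Q, R, H, B}: 1 true — at most one ✓
  (6) B=F, H=F — same ✓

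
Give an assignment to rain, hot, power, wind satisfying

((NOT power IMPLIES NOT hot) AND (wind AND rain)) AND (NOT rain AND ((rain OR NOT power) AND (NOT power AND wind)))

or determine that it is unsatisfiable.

Unsatisfiable — no assignment works.

Case rain = True: the conjunct NOT rain is False.
Case rain = False: the conjunct rain is False.
Both cases fail — unsatisfiable.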